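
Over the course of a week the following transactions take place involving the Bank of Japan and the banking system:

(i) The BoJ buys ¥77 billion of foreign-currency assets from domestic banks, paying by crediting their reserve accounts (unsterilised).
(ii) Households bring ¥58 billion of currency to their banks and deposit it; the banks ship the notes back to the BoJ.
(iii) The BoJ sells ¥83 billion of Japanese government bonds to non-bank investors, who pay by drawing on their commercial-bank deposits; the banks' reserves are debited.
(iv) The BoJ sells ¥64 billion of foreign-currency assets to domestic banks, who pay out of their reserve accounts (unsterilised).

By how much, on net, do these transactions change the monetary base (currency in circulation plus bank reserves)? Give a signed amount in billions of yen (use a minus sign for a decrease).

-¥70 billion

BoJ balance sheet:
  Assets:      Securities −¥83B, Foreign assets +¥13B
  Liabilities: Bank reserves −¥12B, Currency in circulation −¥58B
Commercial banking system:
  Assets:      Reserves at CB −¥12B, Foreign assets −¥13B
  Liabilities: Checkable deposits −¥25B
Monetary base = currency + reserves: −¥58B + (−¥12B) = -¥70 billion.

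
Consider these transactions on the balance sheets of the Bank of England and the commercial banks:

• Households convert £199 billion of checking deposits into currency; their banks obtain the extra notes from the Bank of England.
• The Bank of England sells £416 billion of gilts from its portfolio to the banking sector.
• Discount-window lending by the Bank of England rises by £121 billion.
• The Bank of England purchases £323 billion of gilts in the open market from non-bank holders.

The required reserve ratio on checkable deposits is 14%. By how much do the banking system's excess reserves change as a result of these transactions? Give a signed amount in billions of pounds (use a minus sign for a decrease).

-£188.36 billion

Currency withdrawal £199 billion: reserves −£199B, deposits −£199B.
OMO sale (to banks) £416 billion: reserves −£416B, deposits 0.
Discount-window loan £121 billion: reserves +£121B, deposits 0.
Asset purchase (from non-banks) £323 billion: reserves +£323B, deposits +£323B.
Totals: Δreserves = −£171B, Δdeposits = +£124B.
Δrequired reserves = 14% × +£124B = +£17.36B.
Δexcess reserves = Δreserves − Δrequired = −£171B − (+£17.36B) = -£188.36 billion.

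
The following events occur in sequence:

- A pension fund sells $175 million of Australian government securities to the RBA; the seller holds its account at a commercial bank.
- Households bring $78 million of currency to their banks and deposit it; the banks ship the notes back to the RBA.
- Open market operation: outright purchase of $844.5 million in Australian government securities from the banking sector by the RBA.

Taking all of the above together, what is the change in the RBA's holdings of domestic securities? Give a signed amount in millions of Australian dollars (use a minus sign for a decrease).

+$1019.5 million

RBA balance sheet:
  Assets:      Securities +$1019.5M
  Liabilities: Bank reserves +$1097.5M, Currency in circulation −$78M
So the change in the RBA's holdings of domestic securities is +$1019.5 million.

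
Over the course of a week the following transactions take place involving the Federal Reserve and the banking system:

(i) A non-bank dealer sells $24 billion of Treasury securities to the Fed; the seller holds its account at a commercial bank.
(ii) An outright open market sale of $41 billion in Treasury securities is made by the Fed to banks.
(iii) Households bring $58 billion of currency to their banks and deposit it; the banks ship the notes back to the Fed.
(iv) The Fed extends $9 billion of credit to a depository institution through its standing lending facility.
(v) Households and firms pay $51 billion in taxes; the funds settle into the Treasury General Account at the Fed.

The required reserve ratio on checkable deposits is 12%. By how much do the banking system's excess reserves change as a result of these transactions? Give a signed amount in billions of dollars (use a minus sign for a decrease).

-$4.72 billion

Asset purchase (from non-banks) $24 billion: reserves +$24B, deposits +$24B.
OMO sale (to banks) $41 billion: reserves −$41B, deposits 0.
Currency deposit $58 billion: reserves +$58B, deposits +$58B.
Discount-window loan $9 billion: reserves +$9B, deposits 0.
Government account inflow $51 billion: reserves −$51B, deposits −$51B.
Totals: Δreserves = −$1B, Δdeposits = +$31B.
Δrequired reserves = 12% × +$31B = +$3.72B.
Δexcess reserves = Δreserves − Δrequired = −$1B − (+$3.72B) = -$4.72 billion.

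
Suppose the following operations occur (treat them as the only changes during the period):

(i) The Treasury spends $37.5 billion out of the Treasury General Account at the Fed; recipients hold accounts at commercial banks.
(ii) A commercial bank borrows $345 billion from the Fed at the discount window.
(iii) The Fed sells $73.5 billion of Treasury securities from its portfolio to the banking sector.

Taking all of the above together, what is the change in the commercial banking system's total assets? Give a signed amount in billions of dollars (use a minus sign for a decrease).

Government spending $37.5 billion: bank balance sheets expand → +$37.5B.
Discount-window loan $345 billion: bank balance sheets expand → +$345B.
OMO sale (to banks) $73.5 billion: just an asset swap on bank balance sheets → 0.
Net: 37.5 + 345 + 0 = +$382.5 billion.

+$382.5 billion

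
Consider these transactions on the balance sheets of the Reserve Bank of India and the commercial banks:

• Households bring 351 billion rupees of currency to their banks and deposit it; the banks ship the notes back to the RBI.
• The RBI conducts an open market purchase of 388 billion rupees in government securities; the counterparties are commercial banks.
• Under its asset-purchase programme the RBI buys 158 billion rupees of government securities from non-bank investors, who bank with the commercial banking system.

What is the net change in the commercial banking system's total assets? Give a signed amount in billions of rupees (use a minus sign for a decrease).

+509 billion

Currency deposit 351 billion rupees: bank balance sheets expand → +351B.
OMO purchase (from banks) 388 billion rupees: just an asset swap on bank balance sheets → 0.
Asset purchase (from non-banks) 158 billion rupees: bank balance sheets expand → +158B.
Net: 351 + 0 + 158 = +509 billion.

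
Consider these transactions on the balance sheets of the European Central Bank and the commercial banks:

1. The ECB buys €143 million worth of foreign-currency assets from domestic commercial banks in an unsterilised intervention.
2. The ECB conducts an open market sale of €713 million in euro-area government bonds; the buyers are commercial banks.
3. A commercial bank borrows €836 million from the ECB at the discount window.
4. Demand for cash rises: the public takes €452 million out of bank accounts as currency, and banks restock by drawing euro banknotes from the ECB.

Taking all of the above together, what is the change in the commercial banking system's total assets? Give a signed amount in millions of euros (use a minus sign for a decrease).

ECB balance sheet:
  Assets:      Securities −€713M, Loans to banks +€836M, Foreign assets +€143M
  Liabilities: Bank reserves −€186M, Currency in circulation +€452M
Commercial banking system:
  Assets:      Reserves at CB −€186M, Securities +€713M, Foreign assets −€143M
  Liabilities: Checkable deposits −€452M, Borrowings from CB +€836M
Change in total bank assets = +€384 million.

+€384 million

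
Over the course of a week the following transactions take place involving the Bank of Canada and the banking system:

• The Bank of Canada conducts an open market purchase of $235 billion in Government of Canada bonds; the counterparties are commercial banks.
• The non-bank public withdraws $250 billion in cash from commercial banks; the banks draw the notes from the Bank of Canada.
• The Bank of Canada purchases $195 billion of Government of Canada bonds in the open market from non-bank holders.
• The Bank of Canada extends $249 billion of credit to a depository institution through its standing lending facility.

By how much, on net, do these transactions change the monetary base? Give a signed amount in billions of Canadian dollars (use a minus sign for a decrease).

Bank of Canada balance sheet:
  Assets:      Securities +$430B, Loans to banks +$249B
  Liabilities: Bank reserves +$429B, Currency in circulation +$250B
Commercial banking system:
  Assets:      Reserves at CB +$429B, Securities −$235B
  Liabilities: Checkable deposits −$55B, Borrowings from CB +$249B
Monetary base = currency + reserves: +$250B + (+$429B) = +$679 billion.

+$679 billion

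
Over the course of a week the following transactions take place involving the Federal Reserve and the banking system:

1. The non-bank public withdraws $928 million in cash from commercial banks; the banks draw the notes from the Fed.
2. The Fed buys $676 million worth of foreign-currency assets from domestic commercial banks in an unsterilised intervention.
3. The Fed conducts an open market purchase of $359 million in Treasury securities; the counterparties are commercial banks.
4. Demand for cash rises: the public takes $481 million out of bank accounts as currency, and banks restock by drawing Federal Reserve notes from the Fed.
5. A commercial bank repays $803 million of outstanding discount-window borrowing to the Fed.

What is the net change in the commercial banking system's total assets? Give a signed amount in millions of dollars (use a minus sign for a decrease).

-$2212 million

Currency withdrawal $928 million: bank balance sheets shrink → −$928M.
FX purchase $676 million: just an asset swap on bank balance sheets → 0.
OMO purchase (from banks) $359 million: just an asset swap on bank balance sheets → 0.
Currency withdrawal $481 million: bank balance sheets shrink → −$481M.
Discount-window repayment $803 million: bank balance sheets shrink → −$803M.
Net: −928 + 0 + 0 − 481 − 803 = -$2212 million.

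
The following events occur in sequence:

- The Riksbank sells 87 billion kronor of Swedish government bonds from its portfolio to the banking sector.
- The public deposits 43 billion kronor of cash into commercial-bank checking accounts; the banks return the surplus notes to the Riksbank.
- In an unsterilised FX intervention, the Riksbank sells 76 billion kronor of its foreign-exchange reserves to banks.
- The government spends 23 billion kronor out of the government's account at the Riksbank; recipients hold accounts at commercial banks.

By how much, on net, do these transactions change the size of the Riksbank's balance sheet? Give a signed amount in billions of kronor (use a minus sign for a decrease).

-163 billion

OMO sale (to banks) 87 billion kronor: a Riksbank asset is shed → −87B.
Currency deposit 43 billion kronor: only the composition of liabilities changes → 0.
FX sale 76 billion kronor: a Riksbank asset is shed → −76B.
Government spending 23 billion kronor: only the composition of liabilities changes → 0.
Net: −87 + 0 − 76 + 0 = -163 billion.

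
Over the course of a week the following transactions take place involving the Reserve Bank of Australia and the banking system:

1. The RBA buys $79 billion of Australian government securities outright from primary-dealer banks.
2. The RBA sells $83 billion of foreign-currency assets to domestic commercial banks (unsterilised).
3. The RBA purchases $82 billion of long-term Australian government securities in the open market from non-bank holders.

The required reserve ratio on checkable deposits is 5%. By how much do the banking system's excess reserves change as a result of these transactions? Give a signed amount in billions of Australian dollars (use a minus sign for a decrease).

+$73.9 billion

OMO purchase (from banks) $79 billion: reserves +$79B, deposits 0.
FX sale $83 billion: reserves −$83B, deposits 0.
Asset purchase (from non-banks) $82 billion: reserves +$82B, deposits +$82B.
Totals: Δreserves = +$78B, Δdeposits = +$82B.
Δrequired reserves = 5% × +$82B = +$4.1B.
Δexcess reserves = Δreserves − Δrequired = +$78B − (+$4.1B) = +$73.9 billion.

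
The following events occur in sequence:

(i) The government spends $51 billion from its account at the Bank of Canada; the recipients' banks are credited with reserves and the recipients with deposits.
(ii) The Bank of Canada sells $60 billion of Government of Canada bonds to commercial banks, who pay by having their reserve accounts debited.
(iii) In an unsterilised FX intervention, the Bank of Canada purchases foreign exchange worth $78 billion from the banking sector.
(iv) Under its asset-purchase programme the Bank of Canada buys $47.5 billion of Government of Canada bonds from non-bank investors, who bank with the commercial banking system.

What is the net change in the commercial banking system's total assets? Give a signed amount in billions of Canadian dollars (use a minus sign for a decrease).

Bank of Canada balance sheet:
  Assets:      Securities −$12.5B, Foreign assets +$78B
  Liabilities: Bank reserves +$116.5B, Government deposits −$51B
Commercial banking system:
  Assets:      Reserves at CB +$116.5B, Securities +$60B, Foreign assets −$78B
  Liabilities: Checkable deposits +$98.5B
Change in total bank assets = +$98.5 billion.

+$98.5 billion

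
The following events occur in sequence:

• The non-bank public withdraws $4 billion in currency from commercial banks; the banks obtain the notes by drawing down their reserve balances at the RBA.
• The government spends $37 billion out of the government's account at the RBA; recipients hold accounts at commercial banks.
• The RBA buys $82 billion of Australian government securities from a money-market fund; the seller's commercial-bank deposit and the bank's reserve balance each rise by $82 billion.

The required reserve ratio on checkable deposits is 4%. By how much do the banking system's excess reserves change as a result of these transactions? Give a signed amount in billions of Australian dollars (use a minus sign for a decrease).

Currency withdrawal $4 billion: reserves −$4B, deposits −$4B.
Government spending $37 billion: reserves +$37B, deposits +$37B.
Asset purchase (from non-banks) $82 billion: reserves +$82B, deposits +$82B.
Totals: Δreserves = +$115B, Δdeposits = +$115B.
Δrequired reserves = 4% × +$115B = +$4.6B.
Δexcess reserves = Δreserves − Δrequired = +$115B − (+$4.6B) = +$110.4 billion.

+$110.4 billion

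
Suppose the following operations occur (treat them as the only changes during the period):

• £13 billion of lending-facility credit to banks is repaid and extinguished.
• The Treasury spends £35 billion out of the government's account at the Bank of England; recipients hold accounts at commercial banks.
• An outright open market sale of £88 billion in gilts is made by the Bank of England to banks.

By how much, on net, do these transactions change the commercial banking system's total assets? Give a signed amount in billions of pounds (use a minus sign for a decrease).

Bank of England balance sheet:
  Assets:      Securities −£88B, Loans to banks −£13B
  Liabilities: Bank reserves −£66B, Government deposits −£35B
Commercial banking system:
  Assets:      Reserves at CB −£66B, Securities +£88B
  Liabilities: Checkable deposits +£35B, Borrowings from CB −£13B
Change in total bank assets = +£22 billion.

+£22 billion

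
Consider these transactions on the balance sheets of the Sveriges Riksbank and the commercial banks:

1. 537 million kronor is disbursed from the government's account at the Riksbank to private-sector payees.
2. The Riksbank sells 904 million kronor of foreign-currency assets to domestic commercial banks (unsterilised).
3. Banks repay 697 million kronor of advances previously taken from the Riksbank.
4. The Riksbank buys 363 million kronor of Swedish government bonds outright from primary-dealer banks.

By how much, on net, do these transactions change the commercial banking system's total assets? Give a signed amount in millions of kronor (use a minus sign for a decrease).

-160 million

Government spending 537 million kronor: bank balance sheets expand → +537M.
FX sale 904 million kronor: just an asset swap on bank balance sheets → 0.
Discount-window repayment 697 million kronor: bank balance sheets shrink → −697M.
OMO purchase (from banks) 363 million kronor: just an asset swap on bank balance sheets → 0.
Net: 537 + 0 − 697 + 0 = -160 million.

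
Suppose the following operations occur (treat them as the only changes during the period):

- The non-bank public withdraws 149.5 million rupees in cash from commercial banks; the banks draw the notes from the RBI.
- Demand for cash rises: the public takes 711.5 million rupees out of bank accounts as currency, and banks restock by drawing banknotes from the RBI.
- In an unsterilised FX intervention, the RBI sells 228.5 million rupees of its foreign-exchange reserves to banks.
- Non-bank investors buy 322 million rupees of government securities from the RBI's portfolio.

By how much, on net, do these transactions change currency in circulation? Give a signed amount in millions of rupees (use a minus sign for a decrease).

+861 million

RBI balance sheet:
  Assets:      Securities −322M, Foreign assets −228.5M
  Liabilities: Bank reserves −1411.5M, Currency in circulation +861M
So the change in currency in circulation is +861 million.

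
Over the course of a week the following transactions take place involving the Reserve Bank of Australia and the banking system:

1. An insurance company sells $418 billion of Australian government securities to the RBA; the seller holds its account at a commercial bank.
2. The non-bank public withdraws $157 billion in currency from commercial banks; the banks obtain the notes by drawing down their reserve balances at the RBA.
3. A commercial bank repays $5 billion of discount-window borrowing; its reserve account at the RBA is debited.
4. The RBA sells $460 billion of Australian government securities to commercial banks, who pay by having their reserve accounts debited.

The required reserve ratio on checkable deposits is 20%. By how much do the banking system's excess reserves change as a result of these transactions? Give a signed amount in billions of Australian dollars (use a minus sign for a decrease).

-$256.2 billion

Asset purchase (from non-banks) $418 billion: reserves +$418B, deposits +$418B.
Currency withdrawal $157 billion: reserves −$157B, deposits −$157B.
Discount-window repayment $5 billion: reserves −$5B, deposits 0.
OMO sale (to banks) $460 billion: reserves −$460B, deposits 0.
Totals: Δreserves = −$204B, Δdeposits = +$261B.
Δrequired reserves = 20% × +$261B = +$52.2B.
Δexcess reserves = Δreserves − Δrequired = −$204B − (+$52.2B) = -$256.2 billion.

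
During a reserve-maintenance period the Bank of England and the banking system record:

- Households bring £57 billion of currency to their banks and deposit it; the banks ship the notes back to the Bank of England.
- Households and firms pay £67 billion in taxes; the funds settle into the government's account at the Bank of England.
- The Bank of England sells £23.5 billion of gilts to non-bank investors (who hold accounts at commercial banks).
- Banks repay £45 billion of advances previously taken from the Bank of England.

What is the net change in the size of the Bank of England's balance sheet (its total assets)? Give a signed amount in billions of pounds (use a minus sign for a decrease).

Currency deposit £57 billion: only the composition of liabilities changes → 0.
Government account inflow £67 billion: only the composition of liabilities changes → 0.
Asset sale (to non-banks) £23.5 billion: a Bank of England asset is shed → −£23.5B.
Discount-window repayment £45 billion: a Bank of England asset is shed → −£45B.
Net: 0 + 0 − 23.5 − 45 = -£68.5 billion.

-£68.5 billion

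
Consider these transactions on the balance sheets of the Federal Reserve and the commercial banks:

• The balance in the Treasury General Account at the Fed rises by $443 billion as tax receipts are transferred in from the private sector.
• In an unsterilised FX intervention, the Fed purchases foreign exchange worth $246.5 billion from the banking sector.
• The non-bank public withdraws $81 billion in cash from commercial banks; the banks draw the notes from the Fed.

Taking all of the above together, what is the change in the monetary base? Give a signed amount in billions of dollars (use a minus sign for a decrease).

-$196.5 billion

Fed balance sheet:
  Assets:      Foreign assets +$246.5B
  Liabilities: Bank reserves −$277.5B, Currency in circulation +$81B, Government deposits +$443B
Commercial banking system:
  Assets:      Reserves at CB −$277.5B, Foreign assets −$246.5B
  Liabilities: Checkable deposits −$524B
Monetary base = currency + reserves: +$81B + (−$277.5B) = -$196.5 billion.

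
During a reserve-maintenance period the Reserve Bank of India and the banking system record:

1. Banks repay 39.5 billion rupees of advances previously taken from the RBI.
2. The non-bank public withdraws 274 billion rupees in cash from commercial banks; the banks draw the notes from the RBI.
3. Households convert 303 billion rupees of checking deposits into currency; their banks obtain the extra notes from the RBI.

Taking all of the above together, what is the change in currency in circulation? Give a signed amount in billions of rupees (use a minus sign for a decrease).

Discount-window repayment 39.5 billion rupees: no currency enters or leaves circulation → 0.
Currency withdrawal 274 billion rupees: notes leave the central bank → +274B.
Currency withdrawal 303 billion rupees: notes leave the central bank → +303B.
Net: 0 + 274 + 303 = +577 billion.

+577 billion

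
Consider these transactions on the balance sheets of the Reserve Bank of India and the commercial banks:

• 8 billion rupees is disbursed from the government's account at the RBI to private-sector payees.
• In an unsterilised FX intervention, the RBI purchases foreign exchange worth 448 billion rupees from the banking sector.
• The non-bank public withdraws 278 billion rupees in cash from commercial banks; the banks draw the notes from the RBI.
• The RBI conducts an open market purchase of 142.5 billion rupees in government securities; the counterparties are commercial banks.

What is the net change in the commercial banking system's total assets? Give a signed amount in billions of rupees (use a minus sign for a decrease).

Government spending 8 billion rupees: bank balance sheets expand → +8B.
FX purchase 448 billion rupees: just an asset swap on bank balance sheets → 0.
Currency withdrawal 278 billion rupees: bank balance sheets shrink → −278B.
OMO purchase (from banks) 142.5 billion rupees: just an asset swap on bank balance sheets → 0.
Net: 8 + 0 − 278 + 0 = -270 billion.

-270 billion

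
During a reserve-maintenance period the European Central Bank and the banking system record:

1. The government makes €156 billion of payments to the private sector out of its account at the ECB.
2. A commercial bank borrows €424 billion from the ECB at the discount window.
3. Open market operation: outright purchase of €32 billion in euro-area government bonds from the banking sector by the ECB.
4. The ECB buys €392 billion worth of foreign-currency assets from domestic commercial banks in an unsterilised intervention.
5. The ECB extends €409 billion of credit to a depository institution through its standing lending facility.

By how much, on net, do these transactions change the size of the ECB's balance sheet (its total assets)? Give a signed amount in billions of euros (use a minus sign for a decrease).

+€1257 billion

Government spending €156 billion: only the composition of liabilities changes → 0.
Discount-window loan €424 billion: an ECB asset is acquired → +€424B.
OMO purchase (from banks) €32 billion: an ECB asset is acquired → +€32B.
FX purchase €392 billion: an ECB asset is acquired → +€392B.
Discount-window loan €409 billion: an ECB asset is acquired → +€409B.
Net: 0 + 424 + 32 + 392 + 409 = +€1257 billion.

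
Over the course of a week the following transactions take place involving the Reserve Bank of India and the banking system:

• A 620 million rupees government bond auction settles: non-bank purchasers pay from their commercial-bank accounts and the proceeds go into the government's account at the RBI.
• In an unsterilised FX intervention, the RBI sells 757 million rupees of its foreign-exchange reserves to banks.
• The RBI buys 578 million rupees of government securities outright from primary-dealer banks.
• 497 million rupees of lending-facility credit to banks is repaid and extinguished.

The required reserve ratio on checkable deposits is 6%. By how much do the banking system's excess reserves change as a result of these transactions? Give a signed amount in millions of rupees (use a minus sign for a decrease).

-1258.8 million

Government account inflow 620 million rupees: reserves −620M, deposits −620M.
FX sale 757 million rupees: reserves −757M, deposits 0.
OMO purchase (from banks) 578 million rupees: reserves +578M, deposits 0.
Discount-window repayment 497 million rupees: reserves −497M, deposits 0.
Totals: Δreserves = −1296M, Δdeposits = −620M.
Δrequired reserves = 6% × −620M = −37.2M.
Δexcess reserves = Δreserves − Δrequired = −1296M − (−37.2M) = -1258.8 million.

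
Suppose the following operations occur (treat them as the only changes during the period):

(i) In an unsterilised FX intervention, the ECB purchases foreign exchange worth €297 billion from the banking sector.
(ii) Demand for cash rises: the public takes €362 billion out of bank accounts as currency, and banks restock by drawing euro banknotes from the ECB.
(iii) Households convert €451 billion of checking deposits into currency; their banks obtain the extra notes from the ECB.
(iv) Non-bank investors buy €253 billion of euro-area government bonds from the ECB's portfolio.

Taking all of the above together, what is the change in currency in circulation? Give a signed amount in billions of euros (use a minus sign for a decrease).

FX purchase €297 billion: no currency enters or leaves circulation → 0.
Currency withdrawal €362 billion: notes leave the central bank → +€362B.
Currency withdrawal €451 billion: notes leave the central bank → +€451B.
Asset sale (to non-banks) €253 billion: no currency enters or leaves circulation → 0.
Net: 0 + 362 + 451 + 0 = +€813 billion.

+€813 billion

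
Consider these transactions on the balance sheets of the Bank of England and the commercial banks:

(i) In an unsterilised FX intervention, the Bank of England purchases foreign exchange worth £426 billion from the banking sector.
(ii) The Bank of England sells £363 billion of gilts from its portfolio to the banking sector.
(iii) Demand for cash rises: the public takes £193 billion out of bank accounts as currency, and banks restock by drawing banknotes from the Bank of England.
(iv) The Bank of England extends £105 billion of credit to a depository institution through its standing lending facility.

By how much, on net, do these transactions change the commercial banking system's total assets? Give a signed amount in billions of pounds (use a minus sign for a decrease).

-£88 billion

FX purchase £426 billion: just an asset swap on bank balance sheets → 0.
OMO sale (to banks) £363 billion: just an asset swap on bank balance sheets → 0.
Currency withdrawal £193 billion: bank balance sheets shrink → −£193B.
Discount-window loan £105 billion: bank balance sheets expand → +£105B.
Net: 0 + 0 − 193 + 105 = -£88 billion.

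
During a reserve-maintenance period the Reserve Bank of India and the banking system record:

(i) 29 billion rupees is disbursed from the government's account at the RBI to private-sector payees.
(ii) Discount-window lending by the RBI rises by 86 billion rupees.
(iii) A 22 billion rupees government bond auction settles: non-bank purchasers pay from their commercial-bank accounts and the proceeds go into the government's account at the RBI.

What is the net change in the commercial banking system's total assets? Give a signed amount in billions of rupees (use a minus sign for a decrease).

Government spending 29 billion rupees: bank balance sheets expand → +29B.
Discount-window loan 86 billion rupees: bank balance sheets expand → +86B.
Government account inflow 22 billion rupees: bank balance sheets shrink → −22B.
Net: 29 + 86 − 22 = +93 billion.

+93 billion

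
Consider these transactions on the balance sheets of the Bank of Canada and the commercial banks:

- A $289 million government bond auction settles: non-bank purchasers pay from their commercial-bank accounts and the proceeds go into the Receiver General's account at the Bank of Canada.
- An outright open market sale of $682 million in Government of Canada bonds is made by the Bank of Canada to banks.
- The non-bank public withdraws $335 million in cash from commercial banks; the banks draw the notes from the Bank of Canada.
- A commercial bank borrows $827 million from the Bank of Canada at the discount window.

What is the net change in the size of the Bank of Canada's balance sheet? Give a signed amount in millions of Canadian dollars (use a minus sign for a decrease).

Government account inflow $289 million: only the composition of liabilities changes → 0.
OMO sale (to banks) $682 million: a Bank of Canada asset is shed → −$682M.
Currency withdrawal $335 million: only the composition of liabilities changes → 0.
Discount-window loan $827 million: a Bank of Canada asset is acquired → +$827M.
Net: 0 − 682 + 0 + 827 = +$145 million.

+$145 million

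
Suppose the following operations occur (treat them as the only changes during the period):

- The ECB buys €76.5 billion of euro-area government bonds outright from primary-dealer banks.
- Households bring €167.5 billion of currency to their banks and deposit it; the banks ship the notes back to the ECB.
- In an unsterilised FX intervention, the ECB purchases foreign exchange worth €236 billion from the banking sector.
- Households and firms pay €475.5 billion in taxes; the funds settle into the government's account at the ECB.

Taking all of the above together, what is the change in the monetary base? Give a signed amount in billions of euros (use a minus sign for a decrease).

-€163 billion

ECB balance sheet:
  Assets:      Securities +€76.5B, Foreign assets +€236B
  Liabilities: Bank reserves +€4.5B, Currency in circulation −€167.5B, Government deposits +€475.5B
Monetary base = currency + reserves: −€167.5B + (+€4.5B) = -€163 billion.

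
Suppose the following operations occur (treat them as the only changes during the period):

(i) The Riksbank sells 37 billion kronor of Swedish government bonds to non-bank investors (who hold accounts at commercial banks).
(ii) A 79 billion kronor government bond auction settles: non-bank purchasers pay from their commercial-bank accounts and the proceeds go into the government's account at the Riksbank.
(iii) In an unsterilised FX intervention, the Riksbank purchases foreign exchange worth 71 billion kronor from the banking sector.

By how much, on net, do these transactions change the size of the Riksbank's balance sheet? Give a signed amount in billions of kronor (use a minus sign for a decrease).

+34 billion

Riksbank balance sheet:
  Assets:      Securities −37B, Foreign assets +71B
  Liabilities: Bank reserves −45B, Government deposits +79B
Change in total Riksbank assets = +34 billion.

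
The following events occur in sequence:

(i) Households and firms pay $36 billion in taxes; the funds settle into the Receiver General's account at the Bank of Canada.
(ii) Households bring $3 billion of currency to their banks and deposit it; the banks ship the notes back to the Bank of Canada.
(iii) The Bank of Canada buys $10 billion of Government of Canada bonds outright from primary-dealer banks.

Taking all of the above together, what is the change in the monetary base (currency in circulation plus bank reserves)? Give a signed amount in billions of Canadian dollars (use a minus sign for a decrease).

Government account inflow $36 billion: reserves shift to a non-base liability → −$36B.
Currency deposit $3 billion: just a shift between currency and reserves — both are base money → 0.
OMO purchase (from banks) $10 billion: Bank of Canada balance sheet expands → +$10B.
Net: −36 + 0 + 10 = -$26 billion.

-$26 billion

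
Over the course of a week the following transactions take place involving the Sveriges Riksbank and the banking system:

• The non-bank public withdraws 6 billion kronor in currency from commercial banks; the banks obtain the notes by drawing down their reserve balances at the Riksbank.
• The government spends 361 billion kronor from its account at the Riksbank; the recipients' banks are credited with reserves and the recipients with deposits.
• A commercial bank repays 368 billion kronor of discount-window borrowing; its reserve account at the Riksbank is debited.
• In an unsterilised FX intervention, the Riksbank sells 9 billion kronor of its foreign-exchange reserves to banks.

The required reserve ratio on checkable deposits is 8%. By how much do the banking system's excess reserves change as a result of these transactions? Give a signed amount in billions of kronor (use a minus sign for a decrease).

-50.4 billion

Currency withdrawal 6 billion kronor: reserves −6B, deposits −6B.
Government spending 361 billion kronor: reserves +361B, deposits +361B.
Discount-window repayment 368 billion kronor: reserves −368B, deposits 0.
FX sale 9 billion kronor: reserves −9B, deposits 0.
Totals: Δreserves = −22B, Δdeposits = +355B.
Δrequired reserves = 8% × +355B = +28.4B.
Δexcess reserves = Δreserves − Δrequired = −22B − (+28.4B) = -50.4 billion.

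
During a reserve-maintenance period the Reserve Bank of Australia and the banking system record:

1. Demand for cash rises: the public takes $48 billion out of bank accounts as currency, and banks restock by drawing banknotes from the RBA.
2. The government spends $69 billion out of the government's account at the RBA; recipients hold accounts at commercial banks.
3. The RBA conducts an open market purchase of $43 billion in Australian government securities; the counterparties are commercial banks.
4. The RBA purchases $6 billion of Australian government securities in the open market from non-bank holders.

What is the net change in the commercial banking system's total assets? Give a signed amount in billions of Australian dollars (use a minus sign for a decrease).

+$27 billion

Currency withdrawal $48 billion: bank balance sheets shrink → −$48B.
Government spending $69 billion: bank balance sheets expand → +$69B.
OMO purchase (from banks) $43 billion: just an asset swap on bank balance sheets → 0.
Asset purchase (from non-banks) $6 billion: bank balance sheets expand → +$6B.
Net: −48 + 69 + 0 + 6 = +$27 billion.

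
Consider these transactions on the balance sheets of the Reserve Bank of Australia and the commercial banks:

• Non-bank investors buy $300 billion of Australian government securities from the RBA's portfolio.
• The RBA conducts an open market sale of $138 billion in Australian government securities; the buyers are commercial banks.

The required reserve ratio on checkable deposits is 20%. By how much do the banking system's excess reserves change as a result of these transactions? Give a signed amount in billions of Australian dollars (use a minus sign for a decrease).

Asset sale (to non-banks) $300 billion: reserves −$300B, deposits −$300B.
OMO sale (to banks) $138 billion: reserves −$138B, deposits 0.
Totals: Δreserves = −$438B, Δdeposits = −$300B.
Δrequired reserves = 20% × −$300B = −$60B.
Δexcess reserves = Δreserves − Δrequired = −$438B − (−$60B) = -$378 billion.

-$378 billion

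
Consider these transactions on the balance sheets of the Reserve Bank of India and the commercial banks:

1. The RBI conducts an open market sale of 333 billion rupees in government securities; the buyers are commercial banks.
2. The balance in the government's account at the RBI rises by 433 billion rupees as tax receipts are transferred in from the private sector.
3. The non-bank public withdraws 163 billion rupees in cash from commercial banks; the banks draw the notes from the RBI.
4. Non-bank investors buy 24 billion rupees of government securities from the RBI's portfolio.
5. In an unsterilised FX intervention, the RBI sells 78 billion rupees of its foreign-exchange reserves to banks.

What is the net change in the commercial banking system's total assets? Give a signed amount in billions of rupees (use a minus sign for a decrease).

RBI balance sheet:
  Assets:      Securities −357B, Foreign assets −78B
  Liabilities: Bank reserves −1031B, Currency in circulation +163B, Government deposits +433B
Commercial banking system:
  Assets:      Reserves at CB −1031B, Securities +333B, Foreign assets +78B
  Liabilities: Checkable deposits −620B
Change in total bank assets = -620 billion.

-620 billion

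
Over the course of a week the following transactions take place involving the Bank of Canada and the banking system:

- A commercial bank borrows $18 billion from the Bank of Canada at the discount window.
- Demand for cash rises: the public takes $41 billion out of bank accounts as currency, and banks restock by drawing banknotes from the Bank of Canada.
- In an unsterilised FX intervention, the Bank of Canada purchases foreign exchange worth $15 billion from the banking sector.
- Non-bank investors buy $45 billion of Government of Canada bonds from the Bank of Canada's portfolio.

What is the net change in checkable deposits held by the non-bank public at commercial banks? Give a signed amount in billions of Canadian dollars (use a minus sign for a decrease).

Discount-window loan $18 billion: the counterparty is a bank, so public deposits are unchanged → 0.
Currency withdrawal $41 billion: non-bank counterparties' bank balances fall → −$41B.
FX purchase $15 billion: the counterparty is a bank, so public deposits are unchanged → 0.
Asset sale (to non-banks) $45 billion: non-bank counterparties' bank balances fall → −$45B.
Net: 0 − 41 + 0 − 45 = -$86 billion.

-$86 billion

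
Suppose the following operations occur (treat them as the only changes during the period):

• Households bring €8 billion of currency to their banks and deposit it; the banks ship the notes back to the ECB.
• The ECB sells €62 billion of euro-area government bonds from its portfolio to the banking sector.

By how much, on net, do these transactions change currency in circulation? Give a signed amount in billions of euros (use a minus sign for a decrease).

-€8 billion

ECB balance sheet:
  Assets:      Securities −€62B
  Liabilities: Bank reserves −€54B, Currency in circulation −€8B
So the change in currency in circulation is -€8 billion.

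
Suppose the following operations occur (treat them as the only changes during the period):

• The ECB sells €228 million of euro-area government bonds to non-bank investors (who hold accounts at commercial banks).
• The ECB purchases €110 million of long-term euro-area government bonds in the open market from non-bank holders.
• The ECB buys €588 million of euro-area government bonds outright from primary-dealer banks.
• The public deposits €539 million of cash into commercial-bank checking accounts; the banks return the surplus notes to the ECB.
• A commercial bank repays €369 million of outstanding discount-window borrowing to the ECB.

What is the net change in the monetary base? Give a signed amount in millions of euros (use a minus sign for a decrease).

ECB balance sheet:
  Assets:      Securities +€470M, Loans to banks −€369M
  Liabilities: Bank reserves +€640M, Currency in circulation −€539M
Monetary base = currency + reserves: −€539M + (+€640M) = +€101 million.

+€101 million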